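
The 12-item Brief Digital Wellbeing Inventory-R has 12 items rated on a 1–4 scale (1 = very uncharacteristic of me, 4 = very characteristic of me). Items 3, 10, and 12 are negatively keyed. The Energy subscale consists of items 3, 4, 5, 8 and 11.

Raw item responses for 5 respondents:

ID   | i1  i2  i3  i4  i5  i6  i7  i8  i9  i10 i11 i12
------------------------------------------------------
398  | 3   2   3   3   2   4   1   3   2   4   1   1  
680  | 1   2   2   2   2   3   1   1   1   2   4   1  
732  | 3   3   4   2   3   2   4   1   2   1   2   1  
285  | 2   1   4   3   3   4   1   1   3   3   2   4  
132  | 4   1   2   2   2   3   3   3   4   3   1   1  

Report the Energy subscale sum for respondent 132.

11

Respondent 132 raw: 4, 1, 2, 2, 2, 3, 3, 3, 4, 3, 1, 1.
Energy items: 3, 4, 5, 8, 11.
Reverse-coded (reversed = (1+4) − raw = 5 − raw):
  item 3: 5 − 2 = 3
  item 4: 2
  item 5: 2
  item 8: 3
  item 11: 1
Sum = 3 + 2 + 2 + 3 + 1 = 11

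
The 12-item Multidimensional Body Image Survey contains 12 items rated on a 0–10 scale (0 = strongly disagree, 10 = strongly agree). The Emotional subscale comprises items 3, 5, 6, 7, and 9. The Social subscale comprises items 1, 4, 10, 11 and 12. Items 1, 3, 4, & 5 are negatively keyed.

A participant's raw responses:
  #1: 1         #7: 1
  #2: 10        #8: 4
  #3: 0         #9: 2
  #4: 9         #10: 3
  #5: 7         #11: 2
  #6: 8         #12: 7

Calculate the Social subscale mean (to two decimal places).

4.40

Social items: 1, 4, 10, 11, 12.
Of these, items 1 and 4 are negatively keyed; on a 0–10 scale, reversed = 10 − raw.
  item 1: 10 − 1 = 9
  item 4: 10 − 9 = 1
  item 10: 3
  item 11: 2
  item 12: 7
Sum = 9 + 1 + 3 + 2 + 7 = 22
Mean = 22 / 5 = 4.40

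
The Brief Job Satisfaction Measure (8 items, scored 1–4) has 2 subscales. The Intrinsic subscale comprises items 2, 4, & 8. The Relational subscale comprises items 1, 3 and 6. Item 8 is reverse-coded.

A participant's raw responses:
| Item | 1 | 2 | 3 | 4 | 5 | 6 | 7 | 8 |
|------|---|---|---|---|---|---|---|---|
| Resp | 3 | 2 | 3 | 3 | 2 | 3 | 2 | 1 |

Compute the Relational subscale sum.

9

Relational items: 1, 3, 6.
  item 1: 3
  item 3: 3
  item 6: 3
Sum = 3 + 3 + 3 = 9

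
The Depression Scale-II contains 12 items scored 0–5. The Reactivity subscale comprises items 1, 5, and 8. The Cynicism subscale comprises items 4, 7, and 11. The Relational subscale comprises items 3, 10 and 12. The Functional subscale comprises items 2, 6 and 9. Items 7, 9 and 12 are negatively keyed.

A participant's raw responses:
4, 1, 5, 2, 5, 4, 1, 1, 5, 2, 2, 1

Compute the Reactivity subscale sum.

Reactivity items: 1, 5, 8.
  item 1: 4
  item 5: 5
  item 8: 1
Sum = 4 + 5 + 1 = 10

10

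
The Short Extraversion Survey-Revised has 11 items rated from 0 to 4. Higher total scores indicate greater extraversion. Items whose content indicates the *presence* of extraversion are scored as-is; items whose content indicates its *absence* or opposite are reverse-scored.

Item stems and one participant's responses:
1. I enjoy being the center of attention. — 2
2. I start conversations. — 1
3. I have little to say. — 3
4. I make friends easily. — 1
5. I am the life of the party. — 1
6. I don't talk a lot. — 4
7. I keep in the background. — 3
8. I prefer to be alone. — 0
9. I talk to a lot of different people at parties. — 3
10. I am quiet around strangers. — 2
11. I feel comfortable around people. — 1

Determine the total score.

Items 3, 6, 7, 8, 10 describe the absence/opposite of extraversion → reverse-score.
reverse-coded value = 4 − response.
  item 1: 2
  item 2: 1
  item 3: 4 − 3 = 1
  item 4: 1
  item 5: 1
  item 6: 4 − 4 = 0
  item 7: 4 − 3 = 1
  item 8: 4 − 0 = 4
  item 9: 3
  item 10: 4 − 2 = 2
  item 11: 1
Total = 2 + 1 + 1 + 1 + 1 + 0 + 1 + 4 + 3 + 2 + 1 = 17

17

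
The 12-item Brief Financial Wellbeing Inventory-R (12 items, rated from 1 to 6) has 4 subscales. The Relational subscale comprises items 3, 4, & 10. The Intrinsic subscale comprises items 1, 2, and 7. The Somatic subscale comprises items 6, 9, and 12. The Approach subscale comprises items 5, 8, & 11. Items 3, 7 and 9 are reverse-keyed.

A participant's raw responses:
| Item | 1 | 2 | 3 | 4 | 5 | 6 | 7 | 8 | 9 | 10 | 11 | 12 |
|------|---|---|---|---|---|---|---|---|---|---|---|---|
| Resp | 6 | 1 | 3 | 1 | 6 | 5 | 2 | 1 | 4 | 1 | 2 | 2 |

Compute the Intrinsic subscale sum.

Intrinsic items: 1, 2, 7.
Of these, item 7 is reverse-keyed; reversed = (1+6) − raw = 7 − raw.
  item 1: 6
  item 2: 1
  item 7: 7 − 2 = 5
Sum = 6 + 1 + 5 = 12

12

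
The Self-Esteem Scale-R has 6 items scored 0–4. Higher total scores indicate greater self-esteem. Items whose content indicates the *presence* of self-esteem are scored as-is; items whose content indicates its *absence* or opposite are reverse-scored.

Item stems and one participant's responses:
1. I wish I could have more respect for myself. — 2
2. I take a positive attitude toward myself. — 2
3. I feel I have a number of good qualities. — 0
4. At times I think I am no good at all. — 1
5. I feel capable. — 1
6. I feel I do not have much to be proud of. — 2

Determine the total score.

Items 1, 4, 6 describe the absence/opposite of self-esteem → reverse-score.
on a 0–4 scale, reversed = 4 − raw.
  item 1: 4 − 2 = 2
  item 2: 2
  item 3: 0
  item 4: 4 − 1 = 3
  item 5: 1
  item 6: 4 − 2 = 2
Total = 2 + 2 + 0 + 3 + 1 + 2 = 10

10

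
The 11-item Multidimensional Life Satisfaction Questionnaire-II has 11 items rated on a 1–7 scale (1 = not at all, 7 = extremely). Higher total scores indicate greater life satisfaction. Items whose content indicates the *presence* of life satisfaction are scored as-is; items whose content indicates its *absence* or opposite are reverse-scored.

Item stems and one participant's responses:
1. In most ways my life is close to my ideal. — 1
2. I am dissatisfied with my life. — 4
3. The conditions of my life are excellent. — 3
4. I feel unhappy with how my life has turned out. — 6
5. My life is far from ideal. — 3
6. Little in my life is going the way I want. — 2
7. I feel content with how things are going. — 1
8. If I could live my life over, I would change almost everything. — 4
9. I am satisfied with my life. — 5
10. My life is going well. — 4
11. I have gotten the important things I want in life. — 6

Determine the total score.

Items 2, 4, 5, 6, 8 describe the absence/opposite of life satisfaction → reverse-score.
reversed = (1+7) − raw = 8 − raw.
  item 1: 1
  item 2: 8 − 4 = 4
  item 3: 3
  item 4: 8 − 6 = 2
  item 5: 8 − 3 = 5
  item 6: 8 − 2 = 6
  item 7: 1
  item 8: 8 − 4 = 4
  item 9: 5
  item 10: 4
  item 11: 6
Total = 1 + 4 + 3 + 2 + 5 + 6 + 1 + 4 + 5 + 4 + 6 = 41

41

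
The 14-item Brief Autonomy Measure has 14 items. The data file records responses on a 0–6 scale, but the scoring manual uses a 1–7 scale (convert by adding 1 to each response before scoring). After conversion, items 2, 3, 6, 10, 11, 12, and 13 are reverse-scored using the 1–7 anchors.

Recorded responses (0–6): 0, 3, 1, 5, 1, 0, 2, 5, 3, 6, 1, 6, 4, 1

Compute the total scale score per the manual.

Convert to 1–7: 1, 4, 2, 6, 2, 1, 3, 6, 4, 7, 2, 7, 5, 2
Reverse-coded (reverse-coded value = 8 − response):
  item 2: 8 − 4 = 4
  item 3: 8 − 2 = 6
  item 6: 8 − 1 = 7
  item 10: 8 − 7 = 1
  item 11: 8 − 2 = 6
  item 12: 8 − 7 = 1
  item 13: 8 − 5 = 3
Scored: 1, 4, 6, 6, 2, 7, 3, 6, 4, 1, 6, 1, 3, 2
Total = 52

52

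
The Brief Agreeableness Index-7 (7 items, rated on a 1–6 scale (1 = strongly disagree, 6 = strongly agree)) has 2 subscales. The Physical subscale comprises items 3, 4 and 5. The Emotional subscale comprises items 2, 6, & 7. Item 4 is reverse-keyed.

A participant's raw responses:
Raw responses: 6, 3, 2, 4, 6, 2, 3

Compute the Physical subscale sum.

11

Physical items: 3, 4, 5.
Of these, item 4 is reverse-keyed; reversed = (1+6) − raw = 7 − raw.
  item 3: 2
  item 4: 7 − 4 = 3
  item 5: 6
Sum = 2 + 3 + 6 = 11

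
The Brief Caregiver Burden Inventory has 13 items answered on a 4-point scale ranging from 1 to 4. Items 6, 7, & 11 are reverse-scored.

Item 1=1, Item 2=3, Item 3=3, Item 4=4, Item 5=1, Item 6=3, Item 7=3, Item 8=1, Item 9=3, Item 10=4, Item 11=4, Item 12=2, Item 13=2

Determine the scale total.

Apply reverse scoring (on a 1–4 scale, reversed = 5 − raw):
  item 6: 5 − 3 = 2
  item 7: 5 − 3 = 2
  item 11: 5 − 4 = 1
Scored items: 1, 3, 3, 4, 1, 2, 2, 1, 3, 4, 1, 2, 2
Total = 1 + 3 + 3 + 4 + 1 + 2 + 2 + 1 + 3 + 4 + 1 + 2 + 2 = 29

29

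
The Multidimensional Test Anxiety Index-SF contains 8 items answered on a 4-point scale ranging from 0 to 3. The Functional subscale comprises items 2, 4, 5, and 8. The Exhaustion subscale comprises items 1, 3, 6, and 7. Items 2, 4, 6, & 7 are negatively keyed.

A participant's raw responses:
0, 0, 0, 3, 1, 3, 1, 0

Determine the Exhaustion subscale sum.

Exhaustion items: 1, 3, 6, 7.
Of these, items 6 & 7 are negatively keyed; reversed = (0+3) − raw = 3 − raw.
  item 1: 0
  item 3: 0
  item 6: 3 − 3 = 0
  item 7: 3 − 1 = 2
Sum = 0 + 0 + 0 + 2 = 2

2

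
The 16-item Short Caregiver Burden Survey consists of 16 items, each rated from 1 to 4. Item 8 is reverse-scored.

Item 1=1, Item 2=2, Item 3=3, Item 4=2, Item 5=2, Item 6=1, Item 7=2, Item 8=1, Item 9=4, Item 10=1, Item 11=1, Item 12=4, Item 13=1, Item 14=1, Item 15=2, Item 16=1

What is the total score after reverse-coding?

32

Raw sum = 29. Reverse-scored items: 8; their raw sum = 1.
Each reversal replaces raw with 5 − raw, changing the total by 5 − 2·raw per item.
Total = 29 + 1·5 − 2·1 = 29 + 5 − 2 = 32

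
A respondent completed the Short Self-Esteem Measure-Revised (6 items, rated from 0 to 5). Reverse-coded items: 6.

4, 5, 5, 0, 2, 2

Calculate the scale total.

19

Reverse-coded items use 5 − raw:
  item 6: 5 − 2 = 3
After reverse-coding: 4, 5, 5, 0, 2, 3
Total = 4 + 5 + 5 + 0 + 2 + 3 = 19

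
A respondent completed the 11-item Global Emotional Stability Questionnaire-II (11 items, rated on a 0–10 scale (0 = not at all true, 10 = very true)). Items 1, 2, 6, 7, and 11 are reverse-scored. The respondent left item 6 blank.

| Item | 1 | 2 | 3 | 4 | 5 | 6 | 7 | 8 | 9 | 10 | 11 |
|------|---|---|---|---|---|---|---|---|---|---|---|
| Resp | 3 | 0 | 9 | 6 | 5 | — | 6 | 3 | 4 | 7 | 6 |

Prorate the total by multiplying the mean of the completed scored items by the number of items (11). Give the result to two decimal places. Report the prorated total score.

64.90

Reverse-coded (reverse-coded value = 10 − response):
  item 1: 10 − 3 = 7
  item 2: 10 − 0 = 10
  item 7: 10 − 6 = 4
  item 11: 10 − 6 = 4
Completed scored items (10 of 11): 7, 10, 9, 6, 5, 4, 3, 4, 7, 4; sum = 59.
Person mean = 59 / 10 ≈ 5.9000
Prorated total = (59 / 10) × 11 = 64.90 (to 2 dp)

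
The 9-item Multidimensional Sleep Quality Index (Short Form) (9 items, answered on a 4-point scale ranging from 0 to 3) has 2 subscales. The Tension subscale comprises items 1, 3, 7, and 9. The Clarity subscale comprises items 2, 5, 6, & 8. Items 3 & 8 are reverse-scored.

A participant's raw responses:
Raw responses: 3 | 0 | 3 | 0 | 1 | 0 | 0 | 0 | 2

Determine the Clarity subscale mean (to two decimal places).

1.00

Clarity items: 2, 5, 6, 8.
Of these, item 8 is reverse-scored; reverse-coded value = 3 − response.
  item 2: 0
  item 5: 1
  item 6: 0
  item 8: 3 − 0 = 3
Sum = 0 + 1 + 0 + 3 = 4
Mean = 4 / 4 = 1.00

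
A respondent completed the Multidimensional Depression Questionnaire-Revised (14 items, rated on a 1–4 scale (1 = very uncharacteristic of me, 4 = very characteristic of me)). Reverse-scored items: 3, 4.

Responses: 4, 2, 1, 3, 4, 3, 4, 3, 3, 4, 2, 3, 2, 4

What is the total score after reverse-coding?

Raw sum = 42. Reverse-scored items: 3, 4; their raw sum = 4.
Each reversal replaces raw with 5 − raw, changing the total by 5 − 2·raw per item.
Total = 42 + 2·5 − 2·4 = 42 + 10 − 8 = 44

44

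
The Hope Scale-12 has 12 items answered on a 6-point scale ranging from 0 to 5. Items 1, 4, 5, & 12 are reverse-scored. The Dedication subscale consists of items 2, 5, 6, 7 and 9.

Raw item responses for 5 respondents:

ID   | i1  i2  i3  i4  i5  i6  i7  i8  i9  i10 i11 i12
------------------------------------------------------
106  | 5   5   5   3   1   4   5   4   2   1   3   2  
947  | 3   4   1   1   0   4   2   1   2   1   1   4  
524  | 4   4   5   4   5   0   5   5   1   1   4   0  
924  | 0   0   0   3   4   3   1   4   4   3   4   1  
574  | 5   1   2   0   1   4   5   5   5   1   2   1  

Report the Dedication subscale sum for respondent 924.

9

Respondent 924 raw: 0, 0, 0, 3, 4, 3, 1, 4, 4, 3, 4, 1.
Dedication items: 2, 5, 6, 7, 9.
Reverse-coded (reversed = (0+5) − raw = 5 − raw):
  item 2: 0
  item 5: 5 − 4 = 1
  item 6: 3
  item 7: 1
  item 9: 4
Sum = 0 + 1 + 3 + 1 + 4 = 9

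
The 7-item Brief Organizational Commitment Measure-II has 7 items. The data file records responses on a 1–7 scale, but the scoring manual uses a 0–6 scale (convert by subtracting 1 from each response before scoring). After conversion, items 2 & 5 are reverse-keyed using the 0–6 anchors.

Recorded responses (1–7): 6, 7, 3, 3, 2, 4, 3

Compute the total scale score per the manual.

Convert to 0–6: 5, 6, 2, 2, 1, 3, 2
Reverse-coded (on a 0–6 scale, reversed = 6 − raw):
  item 2: 6 − 6 = 0
  item 5: 6 − 1 = 5
Scored: 5, 0, 2, 2, 5, 3, 2
Total = 19

19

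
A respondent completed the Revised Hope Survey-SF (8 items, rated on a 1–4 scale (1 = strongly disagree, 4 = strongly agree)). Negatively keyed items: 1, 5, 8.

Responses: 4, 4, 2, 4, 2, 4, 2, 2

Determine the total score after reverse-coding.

23

Apply reverse scoring (on a 1–4 scale, reversed = 5 − raw):
  item 1: 5 − 4 = 1
  item 5: 5 − 2 = 3
  item 8: 5 − 2 = 3
Scored responses: 1, 4, 2, 4, 3, 4, 2, 3
Total = 1 + 4 + 2 + 4 + 3 + 4 + 2 + 3 = 23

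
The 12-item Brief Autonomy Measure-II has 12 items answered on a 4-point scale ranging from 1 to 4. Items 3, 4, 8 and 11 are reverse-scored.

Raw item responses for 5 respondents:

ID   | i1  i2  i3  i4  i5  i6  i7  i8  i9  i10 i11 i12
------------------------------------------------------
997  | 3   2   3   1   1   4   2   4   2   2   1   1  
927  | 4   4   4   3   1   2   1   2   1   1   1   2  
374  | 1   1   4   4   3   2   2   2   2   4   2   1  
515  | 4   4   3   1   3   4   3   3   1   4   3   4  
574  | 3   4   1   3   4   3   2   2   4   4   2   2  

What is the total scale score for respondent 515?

37

Respondent 515 raw: 4, 4, 3, 1, 3, 4, 3, 3, 1, 4, 3, 4.
Reverse-coded (reverse-coded value = 5 − response):
  item 1: 4
  item 2: 4
  item 3: 5 − 3 = 2
  item 4: 5 − 1 = 4
  item 5: 3
  item 6: 4
  item 7: 3
  item 8: 5 − 3 = 2
  item 9: 1
  item 10: 4
  item 11: 5 − 3 = 2
  item 12: 4
Sum = 4 + 4 + 2 + 4 + 3 + 4 + 3 + 2 + 1 + 4 + 2 + 4 = 37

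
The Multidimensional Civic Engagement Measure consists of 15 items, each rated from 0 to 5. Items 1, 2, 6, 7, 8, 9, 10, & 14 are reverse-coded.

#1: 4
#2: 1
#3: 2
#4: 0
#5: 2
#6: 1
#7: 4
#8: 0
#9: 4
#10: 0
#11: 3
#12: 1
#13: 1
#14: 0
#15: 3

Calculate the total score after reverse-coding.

38

Reversing items 1, 2, 6, 7, 8, 9, 10, and 14 with 5 − raw:
Total = (5−4) + (5−1) + 2 + 0 + 2 + (5−1) + (5−4) + (5−0) + (5−4) + (5−0) + 3 + 1 + 1 + (5−0) + 3
      = 1 + 4 + 2 + 0 + 2 + 4 + 1 + 5 + 1 + 5 + 3 + 1 + 1 + 5 + 3 = 38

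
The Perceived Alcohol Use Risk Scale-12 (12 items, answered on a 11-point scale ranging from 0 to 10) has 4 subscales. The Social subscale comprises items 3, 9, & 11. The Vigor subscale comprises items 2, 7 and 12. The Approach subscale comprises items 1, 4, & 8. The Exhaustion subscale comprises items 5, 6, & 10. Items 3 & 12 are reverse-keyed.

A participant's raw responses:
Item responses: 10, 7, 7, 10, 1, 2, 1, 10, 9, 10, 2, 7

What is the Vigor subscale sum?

11

Vigor items: 2, 7, 12.
Of these, item 12 is reverse-keyed; reversed = (0+10) − raw = 10 − raw.
  item 2: 7
  item 7: 1
  item 12: 10 − 7 = 3
Sum = 7 + 1 + 3 = 11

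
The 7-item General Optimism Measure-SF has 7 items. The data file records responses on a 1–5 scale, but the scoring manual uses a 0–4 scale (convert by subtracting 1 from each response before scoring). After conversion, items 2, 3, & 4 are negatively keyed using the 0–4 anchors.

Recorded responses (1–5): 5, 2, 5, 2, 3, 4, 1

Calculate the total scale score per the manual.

15

Convert to 0–4: 4, 1, 4, 1, 2, 3, 0
Reverse-coded (on a 0–4 scale, reversed = 4 − raw):
  item 2: 4 − 1 = 3
  item 3: 4 − 4 = 0
  item 4: 4 − 1 = 3
Scored: 4, 3, 0, 3, 2, 3, 0
Total = 15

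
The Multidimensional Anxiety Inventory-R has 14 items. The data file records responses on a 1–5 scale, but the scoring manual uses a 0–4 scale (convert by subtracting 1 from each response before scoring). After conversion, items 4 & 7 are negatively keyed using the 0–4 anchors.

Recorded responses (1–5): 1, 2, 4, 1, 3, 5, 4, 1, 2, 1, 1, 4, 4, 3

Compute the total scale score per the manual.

Convert to 0–4: 0, 1, 3, 0, 2, 4, 3, 0, 1, 0, 0, 3, 3, 2
Reverse-coded (reversed = (0+4) − raw = 4 − raw):
  item 4: 4 − 0 = 4
  item 7: 4 − 3 = 1
Scored: 0, 1, 3, 4, 2, 4, 1, 0, 1, 0, 0, 3, 3, 2
Total = 24

24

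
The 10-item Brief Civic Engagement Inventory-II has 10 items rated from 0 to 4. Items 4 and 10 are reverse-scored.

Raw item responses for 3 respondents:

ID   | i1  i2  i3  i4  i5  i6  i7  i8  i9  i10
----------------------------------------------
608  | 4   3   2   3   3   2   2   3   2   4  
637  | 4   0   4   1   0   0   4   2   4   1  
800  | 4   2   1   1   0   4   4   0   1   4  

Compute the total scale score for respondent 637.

24

Respondent 637 raw: 4, 0, 4, 1, 0, 0, 4, 2, 4, 1.
Reverse-coded (on a 0–4 scale, reversed = 4 − raw):
  item 1: 4
  item 2: 0
  item 3: 4
  item 4: 4 − 1 = 3
  item 5: 0
  item 6: 0
  item 7: 4
  item 8: 2
  item 9: 4
  item 10: 4 − 1 = 3
Sum = 4 + 0 + 4 + 3 + 0 + 0 + 4 + 2 + 4 + 3 = 24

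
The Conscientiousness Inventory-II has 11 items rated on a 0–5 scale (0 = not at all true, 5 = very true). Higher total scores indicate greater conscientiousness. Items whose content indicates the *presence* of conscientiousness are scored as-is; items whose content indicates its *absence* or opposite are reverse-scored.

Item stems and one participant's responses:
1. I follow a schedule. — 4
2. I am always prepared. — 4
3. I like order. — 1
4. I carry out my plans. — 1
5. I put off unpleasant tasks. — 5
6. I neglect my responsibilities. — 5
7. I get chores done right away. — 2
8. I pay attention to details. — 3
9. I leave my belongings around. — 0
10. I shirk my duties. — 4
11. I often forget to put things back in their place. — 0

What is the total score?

Items 5, 6, 9, 10, 11 describe the absence/opposite of conscientiousness → reverse-score.
on a 0–5 scale, reversed = 5 − raw.
  item 1: 4
  item 2: 4
  item 3: 1
  item 4: 1
  item 5: 5 − 5 = 0
  item 6: 5 − 5 = 0
  item 7: 2
  item 8: 3
  item 9: 5 − 0 = 5
  item 10: 5 − 4 = 1
  item 11: 5 − 0 = 5
Total = 4 + 4 + 1 + 1 + 0 + 0 + 2 + 3 + 5 + 1 + 5 = 26

26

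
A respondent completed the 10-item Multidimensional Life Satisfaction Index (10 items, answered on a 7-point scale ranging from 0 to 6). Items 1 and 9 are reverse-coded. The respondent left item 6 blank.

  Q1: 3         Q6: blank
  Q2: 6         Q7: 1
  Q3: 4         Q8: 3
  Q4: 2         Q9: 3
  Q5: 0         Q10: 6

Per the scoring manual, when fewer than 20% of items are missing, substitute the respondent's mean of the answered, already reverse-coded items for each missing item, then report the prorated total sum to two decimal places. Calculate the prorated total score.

Reverse-coded (reversed = (0+6) − raw = 6 − raw):
  item 1: 6 − 3 = 3
  item 9: 6 − 3 = 3
Completed scored items (9 of 10): 3, 6, 4, 2, 0, 1, 3, 3, 6; sum = 28.
Person mean = 28 / 9 ≈ 3.1111
Prorated total = (28 / 9) × 10 = 31.11 (to 2 dp)

31.11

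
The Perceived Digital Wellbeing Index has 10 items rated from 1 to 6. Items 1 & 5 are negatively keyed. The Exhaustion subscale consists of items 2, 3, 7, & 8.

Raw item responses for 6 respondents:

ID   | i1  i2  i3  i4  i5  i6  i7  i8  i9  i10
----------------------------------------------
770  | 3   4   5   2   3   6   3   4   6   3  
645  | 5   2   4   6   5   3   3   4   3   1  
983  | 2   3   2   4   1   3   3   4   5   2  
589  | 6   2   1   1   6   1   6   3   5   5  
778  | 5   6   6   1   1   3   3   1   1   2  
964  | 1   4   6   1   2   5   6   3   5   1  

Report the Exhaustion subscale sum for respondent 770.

Respondent 770 raw: 3, 4, 5, 2, 3, 6, 3, 4, 6, 3.
Exhaustion items: 2, 3, 7, 8.
Reverse-coded (reverse-coded value = 7 − response):
  item 2: 4
  item 3: 5
  item 7: 3
  item 8: 4
Sum = 4 + 5 + 3 + 4 = 16

16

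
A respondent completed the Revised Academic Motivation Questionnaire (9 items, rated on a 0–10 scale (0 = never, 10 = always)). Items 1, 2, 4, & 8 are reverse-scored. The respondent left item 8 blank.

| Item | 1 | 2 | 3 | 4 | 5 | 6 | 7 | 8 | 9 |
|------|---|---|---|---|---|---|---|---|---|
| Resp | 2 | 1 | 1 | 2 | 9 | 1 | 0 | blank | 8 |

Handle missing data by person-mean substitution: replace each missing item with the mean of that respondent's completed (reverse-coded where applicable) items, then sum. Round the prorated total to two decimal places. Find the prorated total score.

Reverse-coded (reverse-coded value = 10 − response):
  item 1: 10 − 2 = 8
  item 2: 10 − 1 = 9
  item 4: 10 − 2 = 8
Completed scored items (8 of 9): 8, 9, 1, 8, 9, 1, 0, 8; sum = 44.
Person mean = 44 / 8 ≈ 5.5000
Prorated total = (44 / 8) × 9 = 49.50 (to 2 dp)

49.50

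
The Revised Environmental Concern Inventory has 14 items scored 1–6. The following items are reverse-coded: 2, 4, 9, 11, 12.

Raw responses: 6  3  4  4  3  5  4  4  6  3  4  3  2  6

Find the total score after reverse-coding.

Raw sum = 57. Reverse-coded items: 2, 4, 9, 11, 12; their raw sum = 20.
Each reversal replaces raw with 7 − raw, changing the total by 7 − 2·raw per item.
Total = 57 + 5·7 − 2·20 = 57 + 35 − 40 = 52

52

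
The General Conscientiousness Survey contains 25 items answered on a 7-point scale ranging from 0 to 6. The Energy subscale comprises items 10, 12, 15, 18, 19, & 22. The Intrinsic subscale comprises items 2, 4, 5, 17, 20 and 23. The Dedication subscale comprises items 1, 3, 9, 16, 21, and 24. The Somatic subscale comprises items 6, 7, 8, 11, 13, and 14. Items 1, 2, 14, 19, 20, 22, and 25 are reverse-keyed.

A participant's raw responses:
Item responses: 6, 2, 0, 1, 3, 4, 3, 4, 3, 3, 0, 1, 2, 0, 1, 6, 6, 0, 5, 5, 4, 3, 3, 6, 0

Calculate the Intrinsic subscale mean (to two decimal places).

Intrinsic items: 2, 4, 5, 17, 20, 23.
Of these, items 2 & 20 are reverse-keyed; reversed = (0+6) − raw = 6 − raw.
  item 2: 6 − 2 = 4
  item 4: 1
  item 5: 3
  item 17: 6
  item 20: 6 − 5 = 1
  item 23: 3
Sum = 4 + 1 + 3 + 6 + 1 + 3 = 18
Mean = 18 / 6 = 3.00

3.00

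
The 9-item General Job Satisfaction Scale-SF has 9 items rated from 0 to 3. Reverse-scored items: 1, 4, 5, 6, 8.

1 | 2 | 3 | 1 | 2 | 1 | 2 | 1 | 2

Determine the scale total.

Raw sum = 15. Reverse-scored items: 1, 4, 5, 6, 8; their raw sum = 6.
Each reversal replaces raw with 3 − raw, changing the total by 3 − 2·raw per item.
Total = 15 + 5·3 − 2·6 = 15 + 15 − 12 = 18

18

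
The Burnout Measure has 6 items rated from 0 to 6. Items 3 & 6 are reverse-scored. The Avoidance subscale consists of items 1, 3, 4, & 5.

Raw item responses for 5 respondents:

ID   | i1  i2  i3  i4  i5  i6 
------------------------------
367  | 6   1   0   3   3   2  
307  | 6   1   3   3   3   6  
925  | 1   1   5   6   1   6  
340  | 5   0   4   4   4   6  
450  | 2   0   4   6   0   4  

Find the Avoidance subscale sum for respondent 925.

Respondent 925 raw: 1, 1, 5, 6, 1, 6.
Avoidance items: 1, 3, 4, 5.
Reverse-coded (reverse-coded value = 6 − response):
  item 1: 1
  item 3: 6 − 5 = 1
  item 4: 6
  item 5: 1
Sum = 1 + 1 + 6 + 1 = 9

9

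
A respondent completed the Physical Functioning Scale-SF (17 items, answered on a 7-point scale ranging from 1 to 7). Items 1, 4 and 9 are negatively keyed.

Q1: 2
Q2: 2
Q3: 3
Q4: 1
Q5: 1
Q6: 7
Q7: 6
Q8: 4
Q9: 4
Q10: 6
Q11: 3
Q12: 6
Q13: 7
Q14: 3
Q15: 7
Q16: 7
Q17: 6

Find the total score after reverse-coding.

Negatively keyed items use 8 − raw:
  item 1: 8 − 2 = 6
  item 4: 8 − 1 = 7
  item 9: 8 − 4 = 4
Scored items: 6, 2, 3, 7, 1, 7, 6, 4, 4, 6, 3, 6, 7, 3, 7, 7, 6
Total = 6 + 2 + 3 + 7 + 1 + 7 + 6 + 4 + 4 + 6 + 3 + 6 + 7 + 3 + 7 + 7 + 6 = 85

85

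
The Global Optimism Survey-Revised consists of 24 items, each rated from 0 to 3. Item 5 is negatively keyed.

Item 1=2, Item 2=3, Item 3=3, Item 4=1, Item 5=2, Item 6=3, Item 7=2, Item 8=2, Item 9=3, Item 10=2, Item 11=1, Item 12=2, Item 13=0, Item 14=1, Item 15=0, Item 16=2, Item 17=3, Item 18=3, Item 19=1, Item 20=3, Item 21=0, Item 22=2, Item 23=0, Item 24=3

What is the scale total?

Raw sum = 44. Negatively keyed items: 5; their raw sum = 2.
Each reversal replaces raw with 3 − raw, changing the total by 3 − 2·raw per item.
Total = 44 + 1·3 − 2·2 = 44 + 3 − 4 = 43

43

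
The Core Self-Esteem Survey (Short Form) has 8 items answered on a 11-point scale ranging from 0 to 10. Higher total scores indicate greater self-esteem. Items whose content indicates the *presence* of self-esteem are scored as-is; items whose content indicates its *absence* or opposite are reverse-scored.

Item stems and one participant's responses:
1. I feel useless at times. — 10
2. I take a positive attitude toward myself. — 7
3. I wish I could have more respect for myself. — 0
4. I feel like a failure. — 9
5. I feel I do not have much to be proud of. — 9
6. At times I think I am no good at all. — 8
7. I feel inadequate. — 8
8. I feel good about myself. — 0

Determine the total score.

Items 1, 3, 4, 5, 6, 7 describe the absence/opposite of self-esteem → reverse-score.
on a 0–10 scale, reversed = 10 − raw.
  item 1: 10 − 10 = 0
  item 2: 7
  item 3: 10 − 0 = 10
  item 4: 10 − 9 = 1
  item 5: 10 − 9 = 1
  item 6: 10 − 8 = 2
  item 7: 10 − 8 = 2
  item 8: 0
Total = 0 + 7 + 10 + 1 + 1 + 2 + 2 + 0 = 23

23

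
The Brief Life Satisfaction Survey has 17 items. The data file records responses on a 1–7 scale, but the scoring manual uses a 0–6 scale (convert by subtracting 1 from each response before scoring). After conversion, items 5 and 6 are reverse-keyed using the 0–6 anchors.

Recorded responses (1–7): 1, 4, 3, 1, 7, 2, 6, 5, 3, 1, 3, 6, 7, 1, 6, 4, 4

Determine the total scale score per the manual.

Convert to 0–6: 0, 3, 2, 0, 6, 1, 5, 4, 2, 0, 2, 5, 6, 0, 5, 3, 3
Reverse-coded (reverse-coded value = 6 − response):
  item 5: 6 − 6 = 0
  item 6: 6 − 1 = 5
Scored: 0, 3, 2, 0, 0, 5, 5, 4, 2, 0, 2, 5, 6, 0, 5, 3, 3
Total = 45

45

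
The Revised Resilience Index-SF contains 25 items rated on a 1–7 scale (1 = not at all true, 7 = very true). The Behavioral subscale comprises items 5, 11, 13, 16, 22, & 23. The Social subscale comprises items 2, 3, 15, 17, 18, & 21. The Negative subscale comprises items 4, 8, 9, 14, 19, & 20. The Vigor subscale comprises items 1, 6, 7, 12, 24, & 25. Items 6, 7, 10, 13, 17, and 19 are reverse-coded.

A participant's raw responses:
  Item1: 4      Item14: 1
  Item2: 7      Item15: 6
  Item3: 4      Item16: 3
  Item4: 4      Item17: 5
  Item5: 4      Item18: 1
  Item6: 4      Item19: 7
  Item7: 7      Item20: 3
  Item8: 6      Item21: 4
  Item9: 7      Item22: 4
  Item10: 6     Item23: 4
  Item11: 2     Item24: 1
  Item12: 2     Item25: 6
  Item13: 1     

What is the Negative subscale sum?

22

Negative items: 4, 8, 9, 14, 19, 20.
Of these, item 19 is reverse-coded; on a 1–7 scale, reversed = 8 − raw.
  item 4: 4
  item 8: 6
  item 9: 7
  item 14: 1
  item 19: 8 − 7 = 1
  item 20: 3
Sum = 4 + 6 + 7 + 1 + 1 + 3 = 22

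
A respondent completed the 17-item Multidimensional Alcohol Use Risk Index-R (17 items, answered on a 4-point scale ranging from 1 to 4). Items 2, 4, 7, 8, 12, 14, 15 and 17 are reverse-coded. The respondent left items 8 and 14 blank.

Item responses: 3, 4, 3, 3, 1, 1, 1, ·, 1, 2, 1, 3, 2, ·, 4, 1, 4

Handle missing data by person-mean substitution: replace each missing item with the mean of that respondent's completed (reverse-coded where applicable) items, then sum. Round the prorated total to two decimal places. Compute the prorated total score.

Reverse-coded (reversed = (1+4) − raw = 5 − raw):
  item 2: 5 − 4 = 1
  item 4: 5 − 3 = 2
  item 7: 5 − 1 = 4
  item 12: 5 − 3 = 2
  item 15: 5 − 4 = 1
  item 17: 5 − 4 = 1
Completed scored items (15 of 17): 3, 1, 3, 2, 1, 1, 4, 1, 2, 1, 2, 2, 1, 1, 1; sum = 26.
Person mean = 26 / 15 ≈ 1.7333
Prorated total = (26 / 15) × 17 = 29.47 (to 2 dp)

29.47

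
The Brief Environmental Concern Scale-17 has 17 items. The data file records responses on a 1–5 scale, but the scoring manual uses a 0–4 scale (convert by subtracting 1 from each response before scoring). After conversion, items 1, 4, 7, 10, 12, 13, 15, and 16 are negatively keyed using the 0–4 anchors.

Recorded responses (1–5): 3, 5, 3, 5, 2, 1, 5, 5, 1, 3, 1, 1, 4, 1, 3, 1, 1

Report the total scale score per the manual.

Convert to 0–4: 2, 4, 2, 4, 1, 0, 4, 4, 0, 2, 0, 0, 3, 0, 2, 0, 0
Reverse-coded (reversed = (0+4) − raw = 4 − raw):
  item 1: 4 − 2 = 2
  item 4: 4 − 4 = 0
  item 7: 4 − 4 = 0
  item 10: 4 − 2 = 2
  item 12: 4 − 0 = 4
  item 13: 4 − 3 = 1
  item 15: 4 − 2 = 2
  item 16: 4 − 0 = 4
Scored: 2, 4, 2, 0, 1, 0, 0, 4, 0, 2, 0, 4, 1, 0, 2, 4, 0
Total = 26

26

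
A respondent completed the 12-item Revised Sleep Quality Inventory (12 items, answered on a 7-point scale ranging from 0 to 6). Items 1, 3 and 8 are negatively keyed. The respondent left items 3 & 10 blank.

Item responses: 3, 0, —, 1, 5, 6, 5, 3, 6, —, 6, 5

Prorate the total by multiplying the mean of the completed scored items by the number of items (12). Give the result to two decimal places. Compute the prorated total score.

Reverse-coded (reversed = (0+6) − raw = 6 − raw):
  item 1: 6 − 3 = 3
  item 8: 6 − 3 = 3
Completed scored items (10 of 12): 3, 0, 1, 5, 6, 5, 3, 6, 6, 5; sum = 40.
Person mean = 40 / 10 ≈ 4.0000
Prorated total = (40 / 10) × 12 = 48.00 (to 2 dp)

48.00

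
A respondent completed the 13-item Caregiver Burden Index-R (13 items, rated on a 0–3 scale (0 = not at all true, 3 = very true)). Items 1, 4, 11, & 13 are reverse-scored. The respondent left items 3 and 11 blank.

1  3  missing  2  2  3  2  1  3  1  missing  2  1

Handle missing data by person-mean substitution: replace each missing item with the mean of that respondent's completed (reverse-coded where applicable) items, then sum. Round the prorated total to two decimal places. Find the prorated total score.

26.00

Reverse-coded (reverse-coded value = 3 − response):
  item 1: 3 − 1 = 2
  item 4: 3 − 2 = 1
  item 13: 3 − 1 = 2
Completed scored items (11 of 13): 2, 3, 1, 2, 3, 2, 1, 3, 1, 2, 2; sum = 22.
Person mean = 22 / 11 ≈ 2.0000
Prorated total = (22 / 11) × 13 = 26.00 (to 2 dp)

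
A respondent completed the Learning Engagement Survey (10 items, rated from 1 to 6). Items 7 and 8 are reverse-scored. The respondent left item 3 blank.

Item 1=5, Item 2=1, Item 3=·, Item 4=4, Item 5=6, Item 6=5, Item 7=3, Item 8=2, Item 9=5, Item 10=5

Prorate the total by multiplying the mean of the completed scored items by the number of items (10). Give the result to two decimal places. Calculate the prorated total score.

44.44

Reverse-coded (on a 1–6 scale, reversed = 7 − raw):
  item 7: 7 − 3 = 4
  item 8: 7 − 2 = 5
Completed scored items (9 of 10): 5, 1, 4, 6, 5, 4, 5, 5, 5; sum = 40.
Person mean = 40 / 9 ≈ 4.4444
Prorated total = (40 / 9) × 10 = 44.44 (to 2 dp)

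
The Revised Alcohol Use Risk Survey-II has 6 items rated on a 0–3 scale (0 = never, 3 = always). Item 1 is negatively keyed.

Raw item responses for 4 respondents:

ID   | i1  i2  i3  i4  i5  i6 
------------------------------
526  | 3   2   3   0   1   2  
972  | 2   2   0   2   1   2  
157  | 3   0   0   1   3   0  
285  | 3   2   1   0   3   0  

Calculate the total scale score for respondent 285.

Respondent 285 raw: 3, 2, 1, 0, 3, 0.
Reverse-coded (reverse-coded value = 3 − response):
  item 1: 3 − 3 = 0
  item 2: 2
  item 3: 1
  item 4: 0
  item 5: 3
  item 6: 0
Sum = 0 + 2 + 1 + 0 + 3 + 0 = 6

6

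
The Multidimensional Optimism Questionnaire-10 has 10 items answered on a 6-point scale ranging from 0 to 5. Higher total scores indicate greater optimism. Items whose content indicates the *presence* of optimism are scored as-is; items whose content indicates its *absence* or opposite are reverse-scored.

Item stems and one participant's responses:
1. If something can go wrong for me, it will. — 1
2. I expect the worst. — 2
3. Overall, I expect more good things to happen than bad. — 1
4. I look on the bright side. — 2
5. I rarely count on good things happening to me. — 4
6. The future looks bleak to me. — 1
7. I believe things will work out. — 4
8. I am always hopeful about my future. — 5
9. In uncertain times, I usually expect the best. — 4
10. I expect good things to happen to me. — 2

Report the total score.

Items 1, 2, 5, 6 describe the absence/opposite of optimism → reverse-score.
reverse-coded value = 5 − response.
  item 1: 5 − 1 = 4
  item 2: 5 − 2 = 3
  item 3: 1
  item 4: 2
  item 5: 5 − 4 = 1
  item 6: 5 − 1 = 4
  item 7: 4
  item 8: 5
  item 9: 4
  item 10: 2
Total = 4 + 3 + 1 + 2 + 1 + 4 + 4 + 5 + 4 + 2 = 30

30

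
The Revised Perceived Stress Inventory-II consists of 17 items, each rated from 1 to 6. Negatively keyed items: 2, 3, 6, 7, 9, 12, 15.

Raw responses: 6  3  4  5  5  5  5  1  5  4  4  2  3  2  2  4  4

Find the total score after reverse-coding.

Raw sum = 64. Negatively keyed items: 2, 3, 6, 7, 9, 12, 15; their raw sum = 26.
Each reversal replaces raw with 7 − raw, changing the total by 7 − 2·raw per item.
Total = 64 + 7·7 − 2·26 = 64 + 49 − 52 = 61

61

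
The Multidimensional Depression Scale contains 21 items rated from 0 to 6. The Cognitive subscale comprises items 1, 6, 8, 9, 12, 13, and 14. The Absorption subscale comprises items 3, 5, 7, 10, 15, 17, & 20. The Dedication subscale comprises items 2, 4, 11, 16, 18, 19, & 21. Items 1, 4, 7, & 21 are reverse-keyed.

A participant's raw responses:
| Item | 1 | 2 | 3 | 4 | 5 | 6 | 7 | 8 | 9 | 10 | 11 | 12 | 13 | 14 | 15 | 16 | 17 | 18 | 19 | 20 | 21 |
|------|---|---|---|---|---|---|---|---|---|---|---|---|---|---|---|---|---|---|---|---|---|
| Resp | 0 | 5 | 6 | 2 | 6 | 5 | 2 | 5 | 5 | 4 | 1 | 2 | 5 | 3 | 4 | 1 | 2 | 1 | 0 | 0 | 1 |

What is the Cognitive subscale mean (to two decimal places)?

4.43

Cognitive items: 1, 6, 8, 9, 12, 13, 14.
Of these, item 1 is reverse-keyed; reverse-coded value = 6 − response.
  item 1: 6 − 0 = 6
  item 6: 5
  item 8: 5
  item 9: 5
  item 12: 2
  item 13: 5
  item 14: 3
Sum = 6 + 5 + 5 + 5 + 2 + 5 + 3 = 31
Mean = 31 / 7 = 4.43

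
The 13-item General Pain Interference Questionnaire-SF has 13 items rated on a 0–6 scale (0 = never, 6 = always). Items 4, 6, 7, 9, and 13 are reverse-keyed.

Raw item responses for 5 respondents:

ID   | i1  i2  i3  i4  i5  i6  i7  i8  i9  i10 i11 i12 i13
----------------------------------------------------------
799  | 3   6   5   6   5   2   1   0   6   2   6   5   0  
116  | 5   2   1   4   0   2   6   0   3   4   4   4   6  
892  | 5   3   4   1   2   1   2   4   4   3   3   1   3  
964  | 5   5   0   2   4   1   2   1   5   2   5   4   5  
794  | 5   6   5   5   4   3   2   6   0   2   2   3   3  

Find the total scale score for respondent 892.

Respondent 892 raw: 5, 3, 4, 1, 2, 1, 2, 4, 4, 3, 3, 1, 3.
Reverse-coded (reverse-coded value = 6 − response):
  item 1: 5
  item 2: 3
  item 3: 4
  item 4: 6 − 1 = 5
  item 5: 2
  item 6: 6 − 1 = 5
  item 7: 6 − 2 = 4
  item 8: 4
  item 9: 6 − 4 = 2
  item 10: 3
  item 11: 3
  item 12: 1
  item 13: 6 − 3 = 3
Sum = 5 + 3 + 4 + 5 + 2 + 5 + 4 + 4 + 2 + 3 + 3 + 1 + 3 = 44

44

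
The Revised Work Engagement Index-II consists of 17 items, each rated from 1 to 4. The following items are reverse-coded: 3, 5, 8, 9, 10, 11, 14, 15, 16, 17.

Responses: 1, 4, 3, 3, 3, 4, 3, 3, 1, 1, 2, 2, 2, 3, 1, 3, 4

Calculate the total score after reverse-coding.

Reverse-coded items (on a 1–4 scale, reversed = 5 − raw):
  item 3: 5 − 3 = 2
  item 5: 5 − 3 = 2
  item 8: 5 − 3 = 2
  item 9: 5 − 1 = 4
  item 10: 5 − 1 = 4
  item 11: 5 − 2 = 3
  item 14: 5 − 3 = 2
  item 15: 5 − 1 = 4
  item 16: 5 − 3 = 2
  item 17: 5 − 4 = 1
Scored responses: 1, 4, 2, 3, 2, 4, 3, 2, 4, 4, 3, 2, 2, 2, 4, 2, 1
Total = 1 + 4 + 2 + 3 + 2 + 4 + 3 + 2 + 4 + 4 + 3 + 2 + 2 + 2 + 4 + 2 + 1 = 45

45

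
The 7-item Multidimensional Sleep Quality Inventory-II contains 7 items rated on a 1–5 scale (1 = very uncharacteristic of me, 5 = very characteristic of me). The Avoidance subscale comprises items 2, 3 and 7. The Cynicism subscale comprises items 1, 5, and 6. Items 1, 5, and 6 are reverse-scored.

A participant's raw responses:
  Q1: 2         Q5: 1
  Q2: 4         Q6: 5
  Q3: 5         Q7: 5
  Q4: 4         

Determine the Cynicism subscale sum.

10

Cynicism items: 1, 5, 6.
Of these, items 1, 5, & 6 are reverse-scored; reversed = (1+5) − raw = 6 − raw.
  item 1: 6 − 2 = 4
  item 5: 6 − 1 = 5
  item 6: 6 − 5 = 1
Sum = 4 + 5 + 1 = 10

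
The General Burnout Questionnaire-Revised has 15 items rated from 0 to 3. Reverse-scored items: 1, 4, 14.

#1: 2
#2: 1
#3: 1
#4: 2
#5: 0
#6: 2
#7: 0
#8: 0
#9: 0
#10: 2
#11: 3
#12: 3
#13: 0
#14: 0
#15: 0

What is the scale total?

17

Raw sum = 16. Reverse-scored items: 1, 4, 14; their raw sum = 4.
Each reversal replaces raw with 3 − raw, changing the total by 3 − 2·raw per item.
Total = 16 + 3·3 − 2·4 = 16 + 9 − 8 = 17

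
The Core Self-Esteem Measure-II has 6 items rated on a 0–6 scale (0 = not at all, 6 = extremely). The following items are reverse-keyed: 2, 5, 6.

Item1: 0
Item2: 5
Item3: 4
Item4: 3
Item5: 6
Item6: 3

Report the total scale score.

Reverse-keyed items use 6 − raw:
  item 2: 6 − 5 = 1
  item 5: 6 − 6 = 0
  item 6: 6 − 3 = 3
Scored items: 0, 1, 4, 3, 0, 3
Total = 0 + 1 + 4 + 3 + 0 + 3 = 11

11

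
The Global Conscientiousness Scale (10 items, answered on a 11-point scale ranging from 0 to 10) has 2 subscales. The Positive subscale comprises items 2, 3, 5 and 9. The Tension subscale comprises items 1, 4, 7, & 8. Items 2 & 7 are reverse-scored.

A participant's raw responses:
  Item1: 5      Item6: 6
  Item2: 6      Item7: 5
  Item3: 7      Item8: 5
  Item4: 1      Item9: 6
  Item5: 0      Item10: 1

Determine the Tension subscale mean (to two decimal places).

Tension items: 1, 4, 7, 8.
Of these, item 7 is reverse-scored; reversed = (0+10) − raw = 10 − raw.
  item 1: 5
  item 4: 1
  item 7: 10 − 5 = 5
  item 8: 5
Sum = 5 + 1 + 5 + 5 = 16
Mean = 16 / 4 = 4.00

4.00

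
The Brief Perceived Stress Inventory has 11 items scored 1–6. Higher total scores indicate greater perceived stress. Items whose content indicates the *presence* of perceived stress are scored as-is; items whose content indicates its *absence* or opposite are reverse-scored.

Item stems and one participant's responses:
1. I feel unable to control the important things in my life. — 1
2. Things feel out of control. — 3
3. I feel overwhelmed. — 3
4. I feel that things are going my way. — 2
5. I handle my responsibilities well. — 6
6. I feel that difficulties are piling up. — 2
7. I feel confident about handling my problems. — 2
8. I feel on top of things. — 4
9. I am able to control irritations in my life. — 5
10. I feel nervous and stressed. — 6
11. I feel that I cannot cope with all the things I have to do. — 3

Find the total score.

34

Items 4, 5, 7, 8, 9 describe the absence/opposite of perceived stress → reverse-score.
reverse-coded value = 7 − response.
  item 1: 1
  item 2: 3
  item 3: 3
  item 4: 7 − 2 = 5
  item 5: 7 − 6 = 1
  item 6: 2
  item 7: 7 − 2 = 5
  item 8: 7 − 4 = 3
  item 9: 7 − 5 = 2
  item 10: 6
  item 11: 3
Total = 1 + 3 + 3 + 5 + 1 + 2 + 5 + 3 + 2 + 6 + 3 = 34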